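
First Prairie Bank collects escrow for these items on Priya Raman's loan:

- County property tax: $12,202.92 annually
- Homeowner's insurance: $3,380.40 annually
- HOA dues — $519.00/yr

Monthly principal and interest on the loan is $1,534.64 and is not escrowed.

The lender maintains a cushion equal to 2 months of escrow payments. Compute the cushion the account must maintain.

County property tax: $12,202.92 annually
Homeowner's insurance: $3,380.40 annually
HOA dues: $519.00 annually
Combined annual = $16,102.32
Monthly = $16,102.32 / 12 = $1,341.86
Reserve = 2 × $1,341.86 = $2,683.72

$2,683.72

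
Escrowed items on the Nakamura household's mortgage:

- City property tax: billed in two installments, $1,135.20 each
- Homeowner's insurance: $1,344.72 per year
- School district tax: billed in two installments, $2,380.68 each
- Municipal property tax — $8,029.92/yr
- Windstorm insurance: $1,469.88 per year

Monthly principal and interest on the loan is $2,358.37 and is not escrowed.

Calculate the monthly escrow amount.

City property tax — $1,135.20 × 2 = $2,270.40
Homeowner's insurance — $1,344.72
School district tax — $2,380.68 × 2 = $4,761.36
Municipal property tax — $8,029.92
Windstorm insurance — $1,469.88
Total annual escrow = $17,876.28
Monthly = $17,876.28 / 12 = $1,489.69

$1,489.69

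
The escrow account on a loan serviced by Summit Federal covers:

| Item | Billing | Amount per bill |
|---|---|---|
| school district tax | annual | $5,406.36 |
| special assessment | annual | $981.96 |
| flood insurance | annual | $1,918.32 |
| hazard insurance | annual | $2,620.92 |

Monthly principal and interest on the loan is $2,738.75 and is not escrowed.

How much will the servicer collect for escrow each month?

$910.63

School district tax — $5,406.36/yr
Special assessment — $981.96/yr
Flood insurance — $1,918.32/yr
Hazard insurance — $2,620.92/yr
Annual escrow total = $5,406.36 + $981.96 + $1,918.32 + $2,620.92 = $10,927.56
Monthly = $10,927.56 ÷ 12 = $910.63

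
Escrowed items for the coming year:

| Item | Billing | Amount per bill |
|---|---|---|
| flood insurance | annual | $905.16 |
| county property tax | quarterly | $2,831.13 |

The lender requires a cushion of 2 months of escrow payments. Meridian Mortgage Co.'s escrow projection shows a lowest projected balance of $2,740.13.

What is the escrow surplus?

Flood insurance — $905.16
County property tax — $2,831.13 × 4 = $11,324.52
Total annual escrow = $12,229.68
Monthly escrow = $12,229.68 ÷ 12 = $1,019.14
Cushion = 2 × $1,019.14 = $2,038.28
Excess over cushion: $2,740.13 − $2,038.28 = $701.85

$701.85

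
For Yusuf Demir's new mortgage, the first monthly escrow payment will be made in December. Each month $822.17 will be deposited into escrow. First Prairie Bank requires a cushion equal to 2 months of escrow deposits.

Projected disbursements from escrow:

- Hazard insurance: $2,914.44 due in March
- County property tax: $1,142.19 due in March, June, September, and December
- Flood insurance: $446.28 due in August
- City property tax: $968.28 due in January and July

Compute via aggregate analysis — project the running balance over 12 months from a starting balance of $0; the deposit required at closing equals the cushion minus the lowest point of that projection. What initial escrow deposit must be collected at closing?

$4,522.76

Cushion = 2 × $822.17 = $1,644.34
Trial balance (start $0, +$822.17 each month, − disbursements):
  Dec: +$822.17 − $1,142.19 → -$320.02
  Jan: +$822.17 − $968.28 → -$466.13
  Feb: +$822.17 → $356.04
  Mar: +$822.17 − $4,056.63 → -$2,878.42
  Apr: +$822.17 → -$2,056.25
  May: +$822.17 → -$1,234.08
  Jun: +$822.17 − $1,142.19 → -$1,554.10
  Jul: +$822.17 − $968.28 → -$1,700.21
  Aug: +$822.17 − $446.28 → -$1,324.32
  Sep: +$822.17 − $1,142.19 → -$1,644.34
  Oct: +$822.17 → -$822.17
  Nov: +$822.17 → $0.00
Lowest trial balance = -$2,878.42 (Mar)
Initial deposit = cushion − low point = $1,644.34 − (-$2,878.42) = $4,522.76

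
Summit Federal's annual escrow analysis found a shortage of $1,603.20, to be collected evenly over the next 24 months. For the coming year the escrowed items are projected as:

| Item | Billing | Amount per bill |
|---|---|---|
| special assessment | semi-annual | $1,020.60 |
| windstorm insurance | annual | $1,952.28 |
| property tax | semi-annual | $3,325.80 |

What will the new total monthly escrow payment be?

$953.89

Special assessment: $1,020.60 × 2 = $2,041.20/yr
Windstorm insurance: $1,952.28/yr
Property tax: $3,325.80 × 2 = $6,651.60/yr
Yearly total = $10,645.08
Monthly escrow = $10,645.08 / 12 = $887.09
Shortage per month = $1,603.20 / 24 = $66.80
Adjusted monthly = $887.09 + $66.80 = $953.89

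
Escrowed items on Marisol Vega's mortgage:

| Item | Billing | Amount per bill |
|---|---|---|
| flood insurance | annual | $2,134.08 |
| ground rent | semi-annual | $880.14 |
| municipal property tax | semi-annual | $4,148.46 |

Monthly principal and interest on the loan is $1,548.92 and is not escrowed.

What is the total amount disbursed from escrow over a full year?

Flood insurance: $2,134.08/yr
Ground rent: $880.14 × 2 = $1,760.28/yr
Municipal property tax: $4,148.46 × 2 = $8,296.92/yr
Combined annual = $12,191.28

$12,191.28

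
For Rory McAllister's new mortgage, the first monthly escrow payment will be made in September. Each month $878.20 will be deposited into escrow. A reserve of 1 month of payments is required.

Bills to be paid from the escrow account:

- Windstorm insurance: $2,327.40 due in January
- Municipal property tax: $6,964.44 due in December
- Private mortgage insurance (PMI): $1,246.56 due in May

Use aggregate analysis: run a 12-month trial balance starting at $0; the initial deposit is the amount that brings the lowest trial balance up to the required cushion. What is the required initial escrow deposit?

$5,779.04

Cushion = 1 × $878.20 = $878.20
Trial balance (start $0, +$878.20 each month, − disbursements):
  Sep: +$878.20 → $878.20
  Oct: +$878.20 → $1,756.40
  Nov: +$878.20 → $2,634.60
  Dec: +$878.20 − $6,964.44 → -$3,451.64
  Jan: +$878.20 − $2,327.40 → -$4,900.84
  Feb: +$878.20 → -$4,022.64
  Mar: +$878.20 → -$3,144.44
  Apr: +$878.20 → -$2,266.24
  May: +$878.20 − $1,246.56 → -$2,634.60
  Jun: +$878.20 → -$1,756.40
  Jul: +$878.20 → -$878.20
  Aug: +$878.20 → $0.00
Lowest trial balance = -$4,900.84 (Jan)
Initial deposit = cushion − low point = $878.20 − (-$4,900.84) = $5,779.04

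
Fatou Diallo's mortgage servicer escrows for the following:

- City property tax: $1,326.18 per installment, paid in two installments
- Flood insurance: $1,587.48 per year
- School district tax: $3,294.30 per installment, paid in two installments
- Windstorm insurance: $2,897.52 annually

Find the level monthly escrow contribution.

$1,143.83

City property tax = $1,326.18 × 2 = $2,652.36 annually
Flood insurance = $1,587.48 annually
School district tax = $3,294.30 × 2 = $6,588.60 annually
Windstorm insurance = $2,897.52 annually
Annual escrow total = $2,652.36 + $1,587.48 + $6,588.60 + $2,897.52 = $13,725.96
Monthly = $13,725.96 / 12 = $1,143.83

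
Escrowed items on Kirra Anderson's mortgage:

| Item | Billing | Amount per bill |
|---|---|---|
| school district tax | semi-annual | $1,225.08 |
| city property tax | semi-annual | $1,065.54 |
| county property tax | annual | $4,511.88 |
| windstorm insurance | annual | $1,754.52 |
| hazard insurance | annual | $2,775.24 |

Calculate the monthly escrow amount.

$1,135.24

School district tax = $1,225.08 × 2 = $2,450.16/yr
City property tax = $1,065.54 × 2 = $2,131.08/yr
County property tax = $4,511.88/yr
Windstorm insurance = $1,754.52/yr
Hazard insurance = $2,775.24/yr
Yearly total = $2,450.16 + $2,131.08 + $4,511.88 + $1,754.52 + $2,775.24 = $13,622.88
Monthly escrow = $13,622.88 ÷ 12 = $1,135.24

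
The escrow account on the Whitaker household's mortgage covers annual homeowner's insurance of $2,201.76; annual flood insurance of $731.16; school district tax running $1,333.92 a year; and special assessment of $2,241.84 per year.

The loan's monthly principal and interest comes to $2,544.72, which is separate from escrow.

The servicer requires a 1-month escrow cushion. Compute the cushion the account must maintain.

Homeowner's insurance — $2,201.76 per year
Flood insurance — $731.16 per year
School district tax — $1,333.92 per year
Special assessment — $2,241.84 per year
Yearly total = $2,201.76 + $731.16 + $1,333.92 + $2,241.84 = $6,508.68
Per month = $6,508.68 ÷ 12 = $542.39
Cushion = 1 × $542.39 = $542.39

$542.39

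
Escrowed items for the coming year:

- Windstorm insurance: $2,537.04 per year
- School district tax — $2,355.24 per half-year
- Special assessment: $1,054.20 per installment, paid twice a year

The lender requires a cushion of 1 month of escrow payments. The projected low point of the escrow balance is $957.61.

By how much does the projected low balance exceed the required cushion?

Windstorm insurance = $2,537.04
School district tax = $2,355.24 × 2 = $4,710.48
Special assessment = $1,054.20 × 2 = $2,108.40
Total per year = $2,537.04 + $4,710.48 + $2,108.40 = $9,355.92
Per month = $9,355.92 ÷ 12 = $779.66
Required reserve = 1 × $779.66 = $779.66
Excess over cushion: $957.61 − $779.66 = $177.95

$177.95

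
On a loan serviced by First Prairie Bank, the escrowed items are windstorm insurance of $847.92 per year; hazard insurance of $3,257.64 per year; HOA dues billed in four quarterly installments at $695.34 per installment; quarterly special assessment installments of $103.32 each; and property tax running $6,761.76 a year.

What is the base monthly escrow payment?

$1,171.83

Windstorm insurance: $847.92 annually
Hazard insurance: $3,257.64 annually
HOA dues: $695.34 × 4 = $2,781.36 annually
Special assessment: $103.32 × 4 = $413.28 annually
Property tax: $6,761.76 annually
Yearly total = $847.92 + $3,257.64 + $2,781.36 + $413.28 + $6,761.76 = $14,061.96
Monthly = $14,061.96 / 12 = $1,171.83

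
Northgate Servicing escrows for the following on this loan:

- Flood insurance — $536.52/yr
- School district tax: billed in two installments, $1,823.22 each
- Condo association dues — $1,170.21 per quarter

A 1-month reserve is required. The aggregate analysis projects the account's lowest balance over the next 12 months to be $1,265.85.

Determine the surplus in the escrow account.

$527.20

Flood insurance — $536.52
School district tax — $1,823.22 × 2 = $3,646.44
Condo association dues — $1,170.21 × 4 = $4,680.84
Annual escrow total = $536.52 + $3,646.44 + $4,680.84 = $8,863.80
Per month = $8,863.80 ÷ 12 = $738.65
Required reserve = 1 × $738.65 = $738.65
Surplus = $1,265.85 − $738.65 = $527.20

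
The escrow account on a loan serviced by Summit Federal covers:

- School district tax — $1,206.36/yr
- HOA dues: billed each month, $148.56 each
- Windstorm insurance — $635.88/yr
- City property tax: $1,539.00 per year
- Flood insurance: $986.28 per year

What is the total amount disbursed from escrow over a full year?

$6,150.24

School district tax = $1,206.36 annually
HOA dues = $148.56 × 12 = $1,782.72 annually
Windstorm insurance = $635.88 annually
City property tax = $1,539.00 annually
Flood insurance = $986.28 annually
Combined annual = $6,150.24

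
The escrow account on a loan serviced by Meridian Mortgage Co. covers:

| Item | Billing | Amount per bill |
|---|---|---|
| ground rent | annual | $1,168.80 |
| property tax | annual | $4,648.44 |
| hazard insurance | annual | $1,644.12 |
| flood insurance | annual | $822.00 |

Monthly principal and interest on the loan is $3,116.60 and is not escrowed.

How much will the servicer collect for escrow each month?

$690.28

Ground rent: $1,168.80 annually
Property tax: $4,648.44 annually
Hazard insurance: $1,644.12 annually
Flood insurance: $822.00 annually
Yearly total = $8,283.36
Base monthly escrow = $8,283.36 / 12 = $690.28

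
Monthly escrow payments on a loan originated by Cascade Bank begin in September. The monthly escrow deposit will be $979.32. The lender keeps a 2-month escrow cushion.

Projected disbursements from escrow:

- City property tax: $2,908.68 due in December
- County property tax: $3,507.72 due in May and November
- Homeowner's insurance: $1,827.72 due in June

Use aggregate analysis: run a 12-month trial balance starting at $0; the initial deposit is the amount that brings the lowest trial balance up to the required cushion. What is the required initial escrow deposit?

Cushion = 2 × $979.32 = $1,958.64
Trial balance (start $0, +$979.32 each month, − disbursements):
  Sep: +$979.32 → $979.32
  Oct: +$979.32 → $1,958.64
  Nov: +$979.32 − $3,507.72 → -$569.76
  Dec: +$979.32 − $2,908.68 → -$2,499.12
  Jan: +$979.32 → -$1,519.80
  Feb: +$979.32 → -$540.48
  Mar: +$979.32 → $438.84
  Apr: +$979.32 → $1,418.16
  May: +$979.32 − $3,507.72 → -$1,110.24
  Jun: +$979.32 − $1,827.72 → -$1,958.64
  Jul: +$979.32 → -$979.32
  Aug: +$979.32 → $0.00
Lowest trial balance = -$2,499.12 (Dec)
Initial deposit = cushion − low point = $1,958.64 − (-$2,499.12) = $4,457.76

$4,457.76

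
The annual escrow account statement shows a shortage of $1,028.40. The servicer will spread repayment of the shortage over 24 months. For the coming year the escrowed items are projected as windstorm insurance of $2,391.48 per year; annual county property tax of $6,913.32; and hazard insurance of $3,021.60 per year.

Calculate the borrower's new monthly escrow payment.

Windstorm insurance: $2,391.48/yr
County property tax: $6,913.32/yr
Hazard insurance: $3,021.60/yr
Yearly total = $2,391.48 + $6,913.32 + $3,021.60 = $12,326.40
Per month = $12,326.40 ÷ 12 = $1,027.20
Shortage spread = $1,028.40 / 24 = $42.85/mo
Adjusted monthly = $1,027.20 + $42.85 = $1,070.05

$1,070.05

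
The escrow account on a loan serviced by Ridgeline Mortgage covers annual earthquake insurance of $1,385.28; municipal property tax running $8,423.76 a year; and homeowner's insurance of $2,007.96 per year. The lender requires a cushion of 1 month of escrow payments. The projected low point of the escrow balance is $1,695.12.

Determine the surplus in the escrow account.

$710.37

Earthquake insurance — $1,385.28
Municipal property tax — $8,423.76
Homeowner's insurance — $2,007.96
Annual escrow total = $1,385.28 + $8,423.76 + $2,007.96 = $11,817.00
Monthly escrow = $11,817.00 ÷ 12 = $984.75
Required reserve = 1 × $984.75 = $984.75
Excess over cushion: $1,695.12 − $984.75 = $710.37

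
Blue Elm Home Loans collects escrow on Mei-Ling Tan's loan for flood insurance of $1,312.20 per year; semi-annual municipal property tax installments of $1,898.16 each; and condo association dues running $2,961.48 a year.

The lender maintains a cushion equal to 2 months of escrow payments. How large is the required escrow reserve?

Flood insurance — $1,312.20
Municipal property tax — $1,898.16 × 2 = $3,796.32
Condo association dues — $2,961.48
Yearly total = $1,312.20 + $3,796.32 + $2,961.48 = $8,070.00
Monthly = $8,070.00 / 12 = $672.50
Required cushion = 2 × $672.50 = $1,345.00

$1,345.00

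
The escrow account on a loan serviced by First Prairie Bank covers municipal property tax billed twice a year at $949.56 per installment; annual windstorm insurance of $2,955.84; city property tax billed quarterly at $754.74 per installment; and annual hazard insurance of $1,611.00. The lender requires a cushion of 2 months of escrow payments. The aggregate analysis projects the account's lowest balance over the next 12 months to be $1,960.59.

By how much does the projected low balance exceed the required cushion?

Municipal property tax — $949.56 × 2 = $1,899.12 annually
Windstorm insurance — $2,955.84 annually
City property tax — $754.74 × 4 = $3,018.96 annually
Hazard insurance — $1,611.00 annually
Total per year = $1,899.12 + $2,955.84 + $3,018.96 + $1,611.00 = $9,484.92
Per month = $9,484.92 / 12 = $790.41
Required cushion = 2 × $790.41 = $1,580.82
Surplus = $1,960.59 − $1,580.82 = $379.77

$379.77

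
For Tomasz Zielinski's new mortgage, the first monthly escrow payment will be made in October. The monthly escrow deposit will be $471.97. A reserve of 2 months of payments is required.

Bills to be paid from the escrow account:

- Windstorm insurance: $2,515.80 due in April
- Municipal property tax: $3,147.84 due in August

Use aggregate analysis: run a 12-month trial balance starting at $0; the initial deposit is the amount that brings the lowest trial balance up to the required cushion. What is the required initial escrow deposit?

$1,415.91

Cushion = 2 × $471.97 = $943.94
Trial balance (start $0, +$471.97 each month, − disbursements):
  Oct: +$471.97 → $471.97
  Nov: +$471.97 → $943.94
  Dec: +$471.97 → $1,415.91
  Jan: +$471.97 → $1,887.88
  Feb: +$471.97 → $2,359.85
  Mar: +$471.97 → $2,831.82
  Apr: +$471.97 − $2,515.80 → $787.99
  May: +$471.97 → $1,259.96
  Jun: +$471.97 → $1,731.93
  Jul: +$471.97 → $2,203.90
  Aug: +$471.97 − $3,147.84 → -$471.97
  Sep: +$471.97 → $0.00
Lowest trial balance = -$471.97 (Aug)
Initial deposit = cushion − low point = $943.94 − (-$471.97) = $1,415.91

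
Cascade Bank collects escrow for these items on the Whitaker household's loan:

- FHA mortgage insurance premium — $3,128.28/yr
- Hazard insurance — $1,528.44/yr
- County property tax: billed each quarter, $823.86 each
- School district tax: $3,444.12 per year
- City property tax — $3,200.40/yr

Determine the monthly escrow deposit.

$1,216.39

FHA mortgage insurance premium — $3,128.28/yr
Hazard insurance — $1,528.44/yr
County property tax — $823.86 × 4 = $3,295.44/yr
School district tax — $3,444.12/yr
City property tax — $3,200.40/yr
Total per year = $14,596.68
Base monthly escrow = $14,596.68 ÷ 12 = $1,216.39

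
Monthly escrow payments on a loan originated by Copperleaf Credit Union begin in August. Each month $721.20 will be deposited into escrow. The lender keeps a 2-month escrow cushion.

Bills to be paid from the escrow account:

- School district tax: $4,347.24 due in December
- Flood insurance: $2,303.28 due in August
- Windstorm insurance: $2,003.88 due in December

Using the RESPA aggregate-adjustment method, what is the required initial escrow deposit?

$6,490.80

Cushion = 2 × $721.20 = $1,442.40
Trial balance (start $0, +$721.20 each month, − disbursements):
  Aug: +$721.20 − $2,303.28 → -$1,582.08
  Sep: +$721.20 → -$860.88
  Oct: +$721.20 → -$139.68
  Nov: +$721.20 → $581.52
  Dec: +$721.20 − $6,351.12 → -$5,048.40
  Jan: +$721.20 → -$4,327.20
  Feb: +$721.20 → -$3,606.00
  Mar: +$721.20 → -$2,884.80
  Apr: +$721.20 → -$2,163.60
  May: +$721.20 → -$1,442.40
  Jun: +$721.20 → -$721.20
  Jul: +$721.20 → $0.00
Lowest trial balance = -$5,048.40 (Dec)
Initial deposit = cushion − low point = $1,442.40 − (-$5,048.40) = $6,490.80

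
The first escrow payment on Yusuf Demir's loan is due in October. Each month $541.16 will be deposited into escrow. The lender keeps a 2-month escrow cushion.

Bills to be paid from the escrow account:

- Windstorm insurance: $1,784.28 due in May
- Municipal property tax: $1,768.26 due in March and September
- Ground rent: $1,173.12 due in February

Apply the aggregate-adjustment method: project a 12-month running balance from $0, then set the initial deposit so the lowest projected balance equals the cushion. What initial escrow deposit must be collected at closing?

$1,478.70

Cushion = 2 × $541.16 = $1,082.32
Trial balance (start $0, +$541.16 each month, − disbursements):
  Oct: +$541.16 → $541.16
  Nov: +$541.16 → $1,082.32
  Dec: +$541.16 → $1,623.48
  Jan: +$541.16 → $2,164.64
  Feb: +$541.16 − $1,173.12 → $1,532.68
  Mar: +$541.16 − $1,768.26 → $305.58
  Apr: +$541.16 → $846.74
  May: +$541.16 − $1,784.28 → -$396.38
  Jun: +$541.16 → $144.78
  Jul: +$541.16 → $685.94
  Aug: +$541.16 → $1,227.10
  Sep: +$541.16 − $1,768.26 → $0.00
Lowest trial balance = -$396.38 (May)
Initial deposit = cushion − low point = $1,082.32 − (-$396.38) = $1,478.70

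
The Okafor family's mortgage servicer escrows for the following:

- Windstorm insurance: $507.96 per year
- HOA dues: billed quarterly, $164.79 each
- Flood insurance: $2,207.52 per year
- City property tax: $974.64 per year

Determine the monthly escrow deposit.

Windstorm insurance: $507.96 annually
HOA dues: $164.79 × 4 = $659.16 annually
Flood insurance: $2,207.52 annually
City property tax: $974.64 annually
Total annual escrow = $507.96 + $659.16 + $2,207.52 + $974.64 = $4,349.28
Per month = $4,349.28 / 12 = $362.44

$362.44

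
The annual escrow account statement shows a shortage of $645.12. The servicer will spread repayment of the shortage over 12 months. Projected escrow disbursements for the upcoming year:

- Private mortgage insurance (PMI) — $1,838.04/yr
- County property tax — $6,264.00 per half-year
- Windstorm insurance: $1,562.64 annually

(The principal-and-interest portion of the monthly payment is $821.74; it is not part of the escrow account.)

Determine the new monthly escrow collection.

$1,381.15

Private mortgage insurance (PMI) = $1,838.04
County property tax = $6,264.00 × 2 = $12,528.00
Windstorm insurance = $1,562.64
Total per year = $1,838.04 + $12,528.00 + $1,562.64 = $15,928.68
Monthly escrow = $15,928.68 ÷ 12 = $1,327.39
Monthly shortage recovery: $645.12 / 12 = $53.76
New monthly escrow = $1,327.39 + $53.76 = $1,381.15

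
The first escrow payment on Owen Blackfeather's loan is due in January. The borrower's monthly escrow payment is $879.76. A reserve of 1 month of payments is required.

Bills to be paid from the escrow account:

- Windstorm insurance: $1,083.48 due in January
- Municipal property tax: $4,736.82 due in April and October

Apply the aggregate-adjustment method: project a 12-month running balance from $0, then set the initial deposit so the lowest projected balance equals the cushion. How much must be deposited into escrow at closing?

Cushion = 1 × $879.76 = $879.76
Trial balance (start $0, +$879.76 each month, − disbursements):
  Jan: +$879.76 − $1,083.48 → -$203.72
  Feb: +$879.76 → $676.04
  Mar: +$879.76 → $1,555.80
  Apr: +$879.76 − $4,736.82 → -$2,301.26
  May: +$879.76 → -$1,421.50
  Jun: +$879.76 → -$541.74
  Jul: +$879.76 → $338.02
  Aug: +$879.76 → $1,217.78
  Sep: +$879.76 → $2,097.54
  Oct: +$879.76 − $4,736.82 → -$1,759.52
  Nov: +$879.76 → -$879.76
  Dec: +$879.76 → $0.00
Lowest trial balance = -$2,301.26 (Apr)
Initial deposit = cushion − low point = $879.76 − (-$2,301.26) = $3,181.02

$3,181.02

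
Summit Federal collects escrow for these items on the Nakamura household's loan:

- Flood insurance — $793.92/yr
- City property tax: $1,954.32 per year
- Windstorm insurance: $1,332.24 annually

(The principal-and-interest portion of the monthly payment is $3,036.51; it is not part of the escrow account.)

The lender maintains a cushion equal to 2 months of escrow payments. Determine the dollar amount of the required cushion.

$680.08

Flood insurance — $793.92 annually
City property tax — $1,954.32 annually
Windstorm insurance — $1,332.24 annually
Total annual escrow = $793.92 + $1,954.32 + $1,332.24 = $4,080.48
Per month = $4,080.48 / 12 = $340.04
Reserve = 2 × $340.04 = $680.08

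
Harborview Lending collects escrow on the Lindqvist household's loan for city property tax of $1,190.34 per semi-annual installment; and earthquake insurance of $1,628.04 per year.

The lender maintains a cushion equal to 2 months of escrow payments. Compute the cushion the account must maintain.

$668.12

City property tax = $1,190.34 × 2 = $2,380.68/yr
Earthquake insurance = $1,628.04/yr
Combined annual = $2,380.68 + $1,628.04 = $4,008.72
Per month = $4,008.72 ÷ 12 = $334.06
Required cushion = 2 × $334.06 = $668.12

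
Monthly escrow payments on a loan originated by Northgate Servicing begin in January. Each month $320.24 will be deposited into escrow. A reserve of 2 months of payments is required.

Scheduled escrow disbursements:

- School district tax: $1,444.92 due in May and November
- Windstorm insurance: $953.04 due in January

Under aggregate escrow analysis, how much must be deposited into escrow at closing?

$1,437.24

Cushion = 2 × $320.24 = $640.48
Trial balance (start $0, +$320.24 each month, − disbursements):
  Jan: +$320.24 − $953.04 → -$632.80
  Feb: +$320.24 → -$312.56
  Mar: +$320.24 → $7.68
  Apr: +$320.24 → $327.92
  May: +$320.24 − $1,444.92 → -$796.76
  Jun: +$320.24 → -$476.52
  Jul: +$320.24 → -$156.28
  Aug: +$320.24 → $163.96
  Sep: +$320.24 → $484.20
  Oct: +$320.24 → $804.44
  Nov: +$320.24 − $1,444.92 → -$320.24
  Dec: +$320.24 → $0.00
Lowest trial balance = -$796.76 (May)
Initial deposit = cushion − low point = $640.48 − (-$796.76) = $1,437.24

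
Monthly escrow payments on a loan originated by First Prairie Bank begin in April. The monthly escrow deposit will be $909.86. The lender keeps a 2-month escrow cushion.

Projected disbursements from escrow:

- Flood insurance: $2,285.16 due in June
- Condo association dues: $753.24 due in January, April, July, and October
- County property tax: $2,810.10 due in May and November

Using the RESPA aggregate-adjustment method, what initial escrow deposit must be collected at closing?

$4,938.64

Cushion = 2 × $909.86 = $1,819.72
Trial balance (start $0, +$909.86 each month, − disbursements):
  Apr: +$909.86 − $753.24 → $156.62
  May: +$909.86 − $2,810.10 → -$1,743.62
  Jun: +$909.86 − $2,285.16 → -$3,118.92
  Jul: +$909.86 − $753.24 → -$2,962.30
  Aug: +$909.86 → -$2,052.44
  Sep: +$909.86 → -$1,142.58
  Oct: +$909.86 − $753.24 → -$985.96
  Nov: +$909.86 − $2,810.10 → -$2,886.20
  Dec: +$909.86 → -$1,976.34
  Jan: +$909.86 − $753.24 → -$1,819.72
  Feb: +$909.86 → -$909.86
  Mar: +$909.86 → $0.00
Lowest trial balance = -$3,118.92 (Jun)
Initial deposit = cushion − low point = $1,819.72 − (-$3,118.92) = $4,938.64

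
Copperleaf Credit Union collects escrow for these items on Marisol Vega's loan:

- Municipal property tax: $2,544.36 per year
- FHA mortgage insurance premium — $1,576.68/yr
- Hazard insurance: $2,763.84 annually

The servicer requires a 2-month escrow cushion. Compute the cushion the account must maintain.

$1,147.48

Municipal property tax: $2,544.36/yr
FHA mortgage insurance premium: $1,576.68/yr
Hazard insurance: $2,763.84/yr
Yearly total = $2,544.36 + $1,576.68 + $2,763.84 = $6,884.88
Monthly escrow = $6,884.88 ÷ 12 = $573.74
Required cushion = 2 × $573.74 = $1,147.48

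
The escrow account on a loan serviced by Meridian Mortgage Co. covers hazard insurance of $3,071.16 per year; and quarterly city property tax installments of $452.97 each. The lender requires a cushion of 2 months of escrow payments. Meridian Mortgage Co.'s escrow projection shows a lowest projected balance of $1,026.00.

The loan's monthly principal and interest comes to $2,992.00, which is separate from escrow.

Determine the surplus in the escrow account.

$212.16

Hazard insurance — $3,071.16 annually
City property tax — $452.97 × 4 = $1,811.88 annually
Combined annual = $3,071.16 + $1,811.88 = $4,883.04
Monthly escrow = $4,883.04 / 12 = $406.92
Required cushion = 2 × $406.92 = $813.84
Excess over cushion: $1,026.00 − $813.84 = $212.16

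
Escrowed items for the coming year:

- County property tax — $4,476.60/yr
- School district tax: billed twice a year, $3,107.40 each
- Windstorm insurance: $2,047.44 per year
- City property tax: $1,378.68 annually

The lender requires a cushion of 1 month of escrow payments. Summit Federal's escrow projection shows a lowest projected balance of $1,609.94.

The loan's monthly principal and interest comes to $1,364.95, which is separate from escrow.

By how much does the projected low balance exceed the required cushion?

$433.48

County property tax — $4,476.60
School district tax — $3,107.40 × 2 = $6,214.80
Windstorm insurance — $2,047.44
City property tax — $1,378.68
Total per year = $14,117.52
Base monthly escrow = $14,117.52 / 12 = $1,176.46
Required reserve = 1 × $1,176.46 = $1,176.46
Surplus = $1,609.94 − $1,176.46 = $433.48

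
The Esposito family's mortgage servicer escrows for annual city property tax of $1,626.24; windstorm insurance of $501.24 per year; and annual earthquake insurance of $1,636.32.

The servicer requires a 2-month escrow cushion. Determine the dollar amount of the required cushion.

$627.30

City property tax — $1,626.24 annually
Windstorm insurance — $501.24 annually
Earthquake insurance — $1,636.32 annually
Total annual escrow = $3,763.80
Monthly escrow = $3,763.80 / 12 = $313.65
Required cushion = 2 × $313.65 = $627.30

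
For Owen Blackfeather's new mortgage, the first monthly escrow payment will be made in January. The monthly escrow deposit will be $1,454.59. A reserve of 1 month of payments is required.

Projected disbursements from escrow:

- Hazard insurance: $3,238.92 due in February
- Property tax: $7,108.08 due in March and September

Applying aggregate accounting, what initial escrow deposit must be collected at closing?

$7,437.82

Cushion = 1 × $1,454.59 = $1,454.59
Trial balance (start $0, +$1,454.59 each month, − disbursements):
  Jan: +$1,454.59 → $1,454.59
  Feb: +$1,454.59 − $3,238.92 → -$329.74
  Mar: +$1,454.59 − $7,108.08 → -$5,983.23
  Apr: +$1,454.59 → -$4,528.64
  May: +$1,454.59 → -$3,074.05
  Jun: +$1,454.59 → -$1,619.46
  Jul: +$1,454.59 → -$164.87
  Aug: +$1,454.59 → $1,289.72
  Sep: +$1,454.59 − $7,108.08 → -$4,363.77
  Oct: +$1,454.59 → -$2,909.18
  Nov: +$1,454.59 → -$1,454.59
  Dec: +$1,454.59 → $0.00
Lowest trial balance = -$5,983.23 (Mar)
Initial deposit = cushion − low point = $1,454.59 − (-$5,983.23) = $7,437.82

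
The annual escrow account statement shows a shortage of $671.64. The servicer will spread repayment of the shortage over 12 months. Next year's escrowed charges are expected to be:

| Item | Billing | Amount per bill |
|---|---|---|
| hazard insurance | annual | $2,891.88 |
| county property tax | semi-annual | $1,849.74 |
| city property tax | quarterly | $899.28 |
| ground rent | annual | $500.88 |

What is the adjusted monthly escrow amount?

Hazard insurance: $2,891.88 per year
County property tax: $1,849.74 × 2 = $3,699.48 per year
City property tax: $899.28 × 4 = $3,597.12 per year
Ground rent: $500.88 per year
Total per year = $2,891.88 + $3,699.48 + $3,597.12 + $500.88 = $10,689.36
Base monthly escrow = $10,689.36 ÷ 12 = $890.78
Monthly shortage recovery: $671.64 / 12 = $55.97
Adjusted monthly = $890.78 + $55.97 = $946.75

$946.75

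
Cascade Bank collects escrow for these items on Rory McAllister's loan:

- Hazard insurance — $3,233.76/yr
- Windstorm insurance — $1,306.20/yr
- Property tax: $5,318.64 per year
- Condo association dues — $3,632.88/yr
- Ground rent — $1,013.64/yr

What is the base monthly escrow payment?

$1,208.76

Hazard insurance: $3,233.76/yr
Windstorm insurance: $1,306.20/yr
Property tax: $5,318.64/yr
Condo association dues: $3,632.88/yr
Ground rent: $1,013.64/yr
Yearly total = $3,233.76 + $1,306.20 + $5,318.64 + $3,632.88 + $1,013.64 = $14,505.12
Base monthly escrow = $14,505.12 / 12 = $1,208.76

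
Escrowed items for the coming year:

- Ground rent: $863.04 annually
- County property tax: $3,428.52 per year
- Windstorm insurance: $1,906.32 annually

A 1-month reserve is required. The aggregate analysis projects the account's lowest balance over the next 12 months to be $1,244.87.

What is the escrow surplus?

Ground rent: $863.04 annually
County property tax: $3,428.52 annually
Windstorm insurance: $1,906.32 annually
Annual escrow total = $863.04 + $3,428.52 + $1,906.32 = $6,197.88
Monthly = $6,197.88 / 12 = $516.49
Required cushion = 1 × $516.49 = $516.49
Surplus = $1,244.87 − $516.49 = $728.38

$728.38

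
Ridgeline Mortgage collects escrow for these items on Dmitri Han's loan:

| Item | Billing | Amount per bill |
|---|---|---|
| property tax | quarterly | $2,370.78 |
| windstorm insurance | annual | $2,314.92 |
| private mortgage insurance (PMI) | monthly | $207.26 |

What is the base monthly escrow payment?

$1,190.43

Property tax — $2,370.78 × 4 = $9,483.12/yr
Windstorm insurance — $2,314.92/yr
Private mortgage insurance (PMI) — $207.26 × 12 = $2,487.12/yr
Total annual escrow = $14,285.16
Base monthly escrow = $14,285.16 / 12 = $1,190.43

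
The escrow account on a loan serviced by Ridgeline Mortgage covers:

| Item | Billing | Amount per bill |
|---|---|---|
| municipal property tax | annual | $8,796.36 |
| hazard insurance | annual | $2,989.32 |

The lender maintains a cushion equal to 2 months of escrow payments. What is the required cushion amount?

Municipal property tax = $8,796.36/yr
Hazard insurance = $2,989.32/yr
Total annual escrow = $8,796.36 + $2,989.32 = $11,785.68
Monthly = $11,785.68 / 12 = $982.14
Reserve = 2 × $982.14 = $1,964.28

$1,964.28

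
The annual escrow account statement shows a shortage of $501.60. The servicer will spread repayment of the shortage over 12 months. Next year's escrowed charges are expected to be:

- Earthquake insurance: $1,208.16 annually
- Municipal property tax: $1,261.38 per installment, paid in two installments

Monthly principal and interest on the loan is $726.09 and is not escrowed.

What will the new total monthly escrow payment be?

Earthquake insurance: $1,208.16
Municipal property tax: $1,261.38 × 2 = $2,522.76
Total annual escrow = $1,208.16 + $2,522.76 = $3,730.92
Monthly escrow = $3,730.92 / 12 = $310.91
Monthly shortage recovery: $501.60 ÷ 12 = $41.80
New monthly escrow = $310.91 + $41.80 = $352.71

$352.71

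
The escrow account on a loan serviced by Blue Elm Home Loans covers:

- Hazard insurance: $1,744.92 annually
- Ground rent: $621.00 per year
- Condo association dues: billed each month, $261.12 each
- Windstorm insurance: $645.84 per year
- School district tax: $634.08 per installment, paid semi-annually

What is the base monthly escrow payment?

$617.78

Hazard insurance — $1,744.92/yr
Ground rent — $621.00/yr
Condo association dues — $261.12 × 12 = $3,133.44/yr
Windstorm insurance — $645.84/yr
School district tax — $634.08 × 2 = $1,268.16/yr
Annual escrow total = $1,744.92 + $621.00 + $3,133.44 + $645.84 + $1,268.16 = $7,413.36
Monthly escrow = $7,413.36 / 12 = $617.78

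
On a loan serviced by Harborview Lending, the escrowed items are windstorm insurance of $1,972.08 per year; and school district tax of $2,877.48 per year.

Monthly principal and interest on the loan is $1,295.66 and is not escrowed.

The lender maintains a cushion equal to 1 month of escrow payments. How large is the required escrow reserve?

$404.13

Windstorm insurance: $1,972.08
School district tax: $2,877.48
Yearly total = $4,849.56
Per month = $4,849.56 ÷ 12 = $404.13
Reserve = 1 × $404.13 = $404.13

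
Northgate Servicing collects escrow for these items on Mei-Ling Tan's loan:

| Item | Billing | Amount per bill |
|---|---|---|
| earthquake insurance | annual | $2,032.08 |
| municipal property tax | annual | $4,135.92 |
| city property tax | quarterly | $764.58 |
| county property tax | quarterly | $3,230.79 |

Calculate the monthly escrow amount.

Earthquake insurance: $2,032.08
Municipal property tax: $4,135.92
City property tax: $764.58 × 4 = $3,058.32
County property tax: $3,230.79 × 4 = $12,923.16
Annual escrow total = $2,032.08 + $4,135.92 + $3,058.32 + $12,923.16 = $22,149.48
Monthly = $22,149.48 / 12 = $1,845.79

$1,845.79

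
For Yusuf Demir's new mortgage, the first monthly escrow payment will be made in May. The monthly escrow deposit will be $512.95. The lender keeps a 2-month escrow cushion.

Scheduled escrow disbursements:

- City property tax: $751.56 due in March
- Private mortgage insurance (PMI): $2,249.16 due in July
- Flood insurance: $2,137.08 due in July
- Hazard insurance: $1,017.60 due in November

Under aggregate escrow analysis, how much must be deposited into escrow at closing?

$3,873.29

Cushion = 2 × $512.95 = $1,025.90
Trial balance (start $0, +$512.95 each month, − disbursements):
  May: +$512.95 → $512.95
  Jun: +$512.95 → $1,025.90
  Jul: +$512.95 − $4,386.24 → -$2,847.39
  Aug: +$512.95 → -$2,334.44
  Sep: +$512.95 → -$1,821.49
  Oct: +$512.95 → -$1,308.54
  Nov: +$512.95 − $1,017.60 → -$1,813.19
  Dec: +$512.95 → -$1,300.24
  Jan: +$512.95 → -$787.29
  Feb: +$512.95 → -$274.34
  Mar: +$512.95 − $751.56 → -$512.95
  Apr: +$512.95 → $0.00
Lowest trial balance = -$2,847.39 (Jul)
Initial deposit = cushion − low point = $1,025.90 − (-$2,847.39) = $3,873.29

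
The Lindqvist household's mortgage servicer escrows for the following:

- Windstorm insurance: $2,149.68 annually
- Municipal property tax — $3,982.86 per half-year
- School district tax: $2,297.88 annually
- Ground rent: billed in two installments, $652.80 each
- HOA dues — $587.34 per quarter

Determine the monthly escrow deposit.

$1,339.02

Windstorm insurance — $2,149.68
Municipal property tax — $3,982.86 × 2 = $7,965.72
School district tax — $2,297.88
Ground rent — $652.80 × 2 = $1,305.60
HOA dues — $587.34 × 4 = $2,349.36
Yearly total = $2,149.68 + $7,965.72 + $2,297.88 + $1,305.60 + $2,349.36 = $16,068.24
Base monthly escrow = $16,068.24 ÷ 12 = $1,339.02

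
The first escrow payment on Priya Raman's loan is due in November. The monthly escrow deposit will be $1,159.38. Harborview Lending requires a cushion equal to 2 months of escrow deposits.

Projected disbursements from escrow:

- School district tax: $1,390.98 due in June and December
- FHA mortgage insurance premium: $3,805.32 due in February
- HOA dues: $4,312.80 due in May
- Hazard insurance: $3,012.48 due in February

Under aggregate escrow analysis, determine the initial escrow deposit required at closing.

$6,956.28

Cushion = 2 × $1,159.38 = $2,318.76
Trial balance (start $0, +$1,159.38 each month, − disbursements):
  Nov: +$1,159.38 → $1,159.38
  Dec: +$1,159.38 − $1,390.98 → $927.78
  Jan: +$1,159.38 → $2,087.16
  Feb: +$1,159.38 − $6,817.80 → -$3,571.26
  Mar: +$1,159.38 → -$2,411.88
  Apr: +$1,159.38 → -$1,252.50
  May: +$1,159.38 − $4,312.80 → -$4,405.92
  Jun: +$1,159.38 − $1,390.98 → -$4,637.52
  Jul: +$1,159.38 → -$3,478.14
  Aug: +$1,159.38 → -$2,318.76
  Sep: +$1,159.38 → -$1,159.38
  Oct: +$1,159.38 → $0.00
Lowest trial balance = -$4,637.52 (Jun)
Initial deposit = cushion − low point = $2,318.76 − (-$4,637.52) = $6,956.28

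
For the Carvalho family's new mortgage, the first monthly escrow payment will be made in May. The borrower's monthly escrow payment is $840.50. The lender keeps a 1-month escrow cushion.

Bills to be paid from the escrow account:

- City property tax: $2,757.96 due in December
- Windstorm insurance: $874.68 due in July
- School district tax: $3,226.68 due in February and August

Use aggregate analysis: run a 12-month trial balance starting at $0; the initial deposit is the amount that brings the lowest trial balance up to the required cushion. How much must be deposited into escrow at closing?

Cushion = 1 × $840.50 = $840.50
Trial balance (start $0, +$840.50 each month, − disbursements):
  May: +$840.50 → $840.50
  Jun: +$840.50 → $1,681.00
  Jul: +$840.50 − $874.68 → $1,646.82
  Aug: +$840.50 − $3,226.68 → -$739.36
  Sep: +$840.50 → $101.14
  Oct: +$840.50 → $941.64
  Nov: +$840.50 → $1,782.14
  Dec: +$840.50 − $2,757.96 → -$135.32
  Jan: +$840.50 → $705.18
  Feb: +$840.50 − $3,226.68 → -$1,681.00
  Mar: +$840.50 → -$840.50
  Apr: +$840.50 → $0.00
Lowest trial balance = -$1,681.00 (Feb)
Initial deposit = cushion − low point = $840.50 − (-$1,681.00) = $2,521.50

$2,521.50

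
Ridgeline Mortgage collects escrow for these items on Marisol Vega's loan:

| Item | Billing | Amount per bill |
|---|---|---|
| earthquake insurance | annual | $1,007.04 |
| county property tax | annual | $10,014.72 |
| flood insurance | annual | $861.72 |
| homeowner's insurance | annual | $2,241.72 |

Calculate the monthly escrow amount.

Earthquake insurance = $1,007.04 annually
County property tax = $10,014.72 annually
Flood insurance = $861.72 annually
Homeowner's insurance = $2,241.72 annually
Total annual escrow = $1,007.04 + $10,014.72 + $861.72 + $2,241.72 = $14,125.20
Per month = $14,125.20 ÷ 12 = $1,177.10

$1,177.10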